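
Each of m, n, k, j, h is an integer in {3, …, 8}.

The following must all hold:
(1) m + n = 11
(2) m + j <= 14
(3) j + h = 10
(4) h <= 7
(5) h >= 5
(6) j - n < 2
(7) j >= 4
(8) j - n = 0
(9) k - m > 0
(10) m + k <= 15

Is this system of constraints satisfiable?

Try m = 7, n = 4, k = 8, j = 4, h = 6.
Check constraint 1: m + n = 11; constraint 2: m + j = 11; constraint 3: j + h = 10. The remaining constraints are straightforward to verify.

Satisfiable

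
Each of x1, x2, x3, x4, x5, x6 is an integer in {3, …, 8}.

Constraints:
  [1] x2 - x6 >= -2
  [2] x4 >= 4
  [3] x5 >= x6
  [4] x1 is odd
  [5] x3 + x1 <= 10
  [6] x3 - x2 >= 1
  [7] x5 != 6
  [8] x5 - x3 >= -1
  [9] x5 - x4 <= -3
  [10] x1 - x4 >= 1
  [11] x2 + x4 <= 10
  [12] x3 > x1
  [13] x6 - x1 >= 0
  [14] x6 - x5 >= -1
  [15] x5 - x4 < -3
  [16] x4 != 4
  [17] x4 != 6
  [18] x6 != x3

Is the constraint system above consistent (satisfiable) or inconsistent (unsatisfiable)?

Constraints 1, 6, 8, 9, 10, and 13 give x6 − x1 ≥ 0, x1 − x4 ≥ 1, x4 − x5 ≥ 3, x5 − x3 ≥ -1, x3 − x2 ≥ 1, x2 − x6 ≥ -2.
Adding all 6 inequalities: the left sides telescope to 0, and the right sides sum to 0 + 1 + 3 + (-1) + 1 + (-2) = 2. So 0 ≥ 2, which is false.

Unsatisfiable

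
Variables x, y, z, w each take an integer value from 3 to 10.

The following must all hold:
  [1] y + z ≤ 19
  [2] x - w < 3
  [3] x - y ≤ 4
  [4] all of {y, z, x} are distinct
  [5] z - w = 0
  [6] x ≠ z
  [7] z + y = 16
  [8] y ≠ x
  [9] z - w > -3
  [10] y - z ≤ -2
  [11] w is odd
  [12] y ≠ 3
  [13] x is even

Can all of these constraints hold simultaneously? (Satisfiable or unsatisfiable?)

Satisfiable

Setting (x, y, z, w) = (10, 7, 9, 9) satisfies everything: constraint 1: y + z = 16; constraint 2: x - w = 1; constraint 3: x - y = 3, and the others follow.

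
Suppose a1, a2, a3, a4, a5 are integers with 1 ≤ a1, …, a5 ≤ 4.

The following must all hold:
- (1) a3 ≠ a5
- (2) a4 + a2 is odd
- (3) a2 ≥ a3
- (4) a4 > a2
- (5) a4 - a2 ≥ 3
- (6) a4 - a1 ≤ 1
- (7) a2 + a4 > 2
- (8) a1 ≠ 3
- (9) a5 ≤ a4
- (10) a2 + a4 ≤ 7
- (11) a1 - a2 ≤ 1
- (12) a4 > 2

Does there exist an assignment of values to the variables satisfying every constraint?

Constraints 5, 6, and 11 give a2 − a1 ≥ -1, a1 − a4 ≥ -1, a4 − a2 ≥ 3.
Adding all 3 inequalities: the left sides telescope to 0, and the right sides sum to (-1) + (-1) + 3 = 1. So 0 ≥ 1, which is false.

Unsatisfiable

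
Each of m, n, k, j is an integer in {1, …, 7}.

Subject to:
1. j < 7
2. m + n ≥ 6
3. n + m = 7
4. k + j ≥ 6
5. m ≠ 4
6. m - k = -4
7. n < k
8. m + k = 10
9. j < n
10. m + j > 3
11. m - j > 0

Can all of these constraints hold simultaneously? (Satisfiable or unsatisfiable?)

Satisfiable

Take m = 3, n = 4, k = 7, j = 2. Then constraint 2: m + n = 7; constraint 3: n + m = 7, and every other listed constraint is also met.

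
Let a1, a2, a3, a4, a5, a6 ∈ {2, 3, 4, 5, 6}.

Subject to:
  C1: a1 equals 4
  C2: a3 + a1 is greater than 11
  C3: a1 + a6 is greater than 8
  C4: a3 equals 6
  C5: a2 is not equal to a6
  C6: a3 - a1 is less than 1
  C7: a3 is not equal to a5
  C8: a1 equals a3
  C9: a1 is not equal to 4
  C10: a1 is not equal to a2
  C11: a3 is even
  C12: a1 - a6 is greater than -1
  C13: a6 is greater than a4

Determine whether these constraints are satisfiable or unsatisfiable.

Constraint 1 fixes a1 = 4 and constraint 4 fixes a3 = 6, but constraint 8 requires a1 = a3. Since 4 ≠ 6, contradiction.

Unsatisfiable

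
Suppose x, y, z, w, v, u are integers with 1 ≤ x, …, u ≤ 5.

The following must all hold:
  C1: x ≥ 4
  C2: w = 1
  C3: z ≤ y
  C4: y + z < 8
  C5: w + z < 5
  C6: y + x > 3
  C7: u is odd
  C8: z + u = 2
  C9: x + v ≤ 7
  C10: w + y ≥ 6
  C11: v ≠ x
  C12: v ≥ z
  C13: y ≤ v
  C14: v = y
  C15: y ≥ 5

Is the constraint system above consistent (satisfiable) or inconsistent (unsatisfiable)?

Unsatisfiable

From constraint 1: x ≥ 4. From constraints 13 and 15: v ≥ y ≥ 5. Hence x + v ≥ 9. But constraint 9 requires x + v ≤ 7, and 7 < 9. Contradiction.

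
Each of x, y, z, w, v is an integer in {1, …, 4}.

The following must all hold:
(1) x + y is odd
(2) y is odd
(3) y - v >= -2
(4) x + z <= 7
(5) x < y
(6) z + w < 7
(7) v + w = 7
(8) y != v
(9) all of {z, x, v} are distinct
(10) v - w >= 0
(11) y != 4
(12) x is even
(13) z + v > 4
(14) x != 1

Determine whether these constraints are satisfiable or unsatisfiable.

Satisfiable

Try x = 2, y = 3, z = 3, w = 3, v = 4.
Check constraint 3: y - v = -1; constraint 4: x + z = 5. The remaining constraints are straightforward to verify.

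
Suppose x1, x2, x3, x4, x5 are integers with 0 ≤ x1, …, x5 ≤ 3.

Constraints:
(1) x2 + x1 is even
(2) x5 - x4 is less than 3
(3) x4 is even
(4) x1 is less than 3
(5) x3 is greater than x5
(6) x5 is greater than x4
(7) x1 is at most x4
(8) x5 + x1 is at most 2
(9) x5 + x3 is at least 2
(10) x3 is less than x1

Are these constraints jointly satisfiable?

Constraints 5, 6, 7, and 10 give x4 < x5, x5 < x3, x3 < x1, x1 ≤ x4. Chaining: x4 < x5 < x3 < x1 ≤ x4, which forces x4 < x4 — impossible.

Unsatisfiable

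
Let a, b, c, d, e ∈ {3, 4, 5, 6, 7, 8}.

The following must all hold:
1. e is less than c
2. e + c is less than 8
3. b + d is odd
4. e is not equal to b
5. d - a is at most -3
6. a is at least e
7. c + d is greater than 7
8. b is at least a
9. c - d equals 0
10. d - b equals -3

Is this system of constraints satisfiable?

Satisfiable

Setting (a, b, c, d, e) = (7, 7, 4, 4, 3) satisfies everything: constraint 2: e + c = 7; constraint 5: d - a = -3, and the others follow.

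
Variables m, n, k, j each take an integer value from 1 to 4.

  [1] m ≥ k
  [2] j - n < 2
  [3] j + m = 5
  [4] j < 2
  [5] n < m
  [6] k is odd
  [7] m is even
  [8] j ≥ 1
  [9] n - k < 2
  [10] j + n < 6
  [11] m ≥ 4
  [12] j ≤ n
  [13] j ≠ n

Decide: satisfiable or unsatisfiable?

Satisfiable

Setting (m, n, k, j) = (4, 2, 3, 1) satisfies everything: constraint 2: j - n = -1; constraint 3: j + m = 5, and the others follow.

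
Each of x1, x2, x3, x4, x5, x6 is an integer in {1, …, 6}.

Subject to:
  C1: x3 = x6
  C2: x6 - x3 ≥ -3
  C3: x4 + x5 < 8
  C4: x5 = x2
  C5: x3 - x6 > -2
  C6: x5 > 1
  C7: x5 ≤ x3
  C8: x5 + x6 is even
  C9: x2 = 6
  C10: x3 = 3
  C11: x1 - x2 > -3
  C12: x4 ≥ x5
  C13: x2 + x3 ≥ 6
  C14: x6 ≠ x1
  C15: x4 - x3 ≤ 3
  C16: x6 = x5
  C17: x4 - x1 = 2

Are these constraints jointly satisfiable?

Unsatisfiable

Constraint 10 fixes x3 = 3 and constraint 9 fixes x2 = 6. Constraints 1, 4, and 16 give x3 = x6 = x5 = x2, so x3 = x2. But 3 ≠ 6 — contradiction.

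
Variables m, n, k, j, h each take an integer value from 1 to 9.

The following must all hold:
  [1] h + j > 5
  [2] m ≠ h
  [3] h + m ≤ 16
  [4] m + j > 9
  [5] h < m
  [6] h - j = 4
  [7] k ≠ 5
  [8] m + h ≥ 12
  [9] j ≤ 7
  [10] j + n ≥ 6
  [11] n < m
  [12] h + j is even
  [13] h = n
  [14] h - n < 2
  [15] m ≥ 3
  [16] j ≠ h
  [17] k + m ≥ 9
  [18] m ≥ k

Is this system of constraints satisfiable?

Setting (m, n, k, j, h) = (8, 6, 2, 2, 6) satisfies everything: constraint 1: h + j = 8; constraint 3: h + m = 14; constraint 4: m + j = 10, and the others follow.

Satisfiable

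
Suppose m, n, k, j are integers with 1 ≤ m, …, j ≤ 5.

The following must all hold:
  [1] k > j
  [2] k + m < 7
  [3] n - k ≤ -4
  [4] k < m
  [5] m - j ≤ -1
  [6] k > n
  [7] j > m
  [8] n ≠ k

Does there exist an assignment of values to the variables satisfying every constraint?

Constraints 1, 4, and 7 give j < k, k < m, m < j. Chaining: j < k < m < j, which forces j < j — impossible.

Unsatisfiable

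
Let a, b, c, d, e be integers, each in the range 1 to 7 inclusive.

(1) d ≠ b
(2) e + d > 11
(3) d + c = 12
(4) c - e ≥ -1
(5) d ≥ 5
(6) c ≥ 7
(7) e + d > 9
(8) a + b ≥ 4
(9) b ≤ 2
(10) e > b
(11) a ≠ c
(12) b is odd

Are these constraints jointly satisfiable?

Satisfiable

One satisfying assignment is a = 4, b = 1, c = 7, d = 5, e = 7.
For the less obvious constraints — constraint 2: e + d = 12; constraint 3: d + c = 12; constraint 4: c - e = 0 — and the others hold by inspection.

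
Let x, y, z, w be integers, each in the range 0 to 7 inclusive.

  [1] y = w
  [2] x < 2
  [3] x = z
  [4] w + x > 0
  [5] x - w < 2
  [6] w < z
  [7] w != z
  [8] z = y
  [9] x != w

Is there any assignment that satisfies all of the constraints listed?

From constraints 1, 3, and 8, x = z = y = w, so x = w. But constraint 9 says x ≠ w. Contradiction.

Unsatisfiable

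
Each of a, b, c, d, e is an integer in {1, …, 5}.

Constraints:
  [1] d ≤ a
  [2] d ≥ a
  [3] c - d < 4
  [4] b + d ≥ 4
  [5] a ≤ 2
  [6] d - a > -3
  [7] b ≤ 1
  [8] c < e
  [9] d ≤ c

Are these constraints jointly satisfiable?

Unsatisfiable

From constraint 7: b ≤ 1. From constraints 1 and 5: d ≤ a ≤ 2. Hence b + d ≤ 3. But constraint 4 requires b + d ≥ 4, and 4 > 3. Contradiction.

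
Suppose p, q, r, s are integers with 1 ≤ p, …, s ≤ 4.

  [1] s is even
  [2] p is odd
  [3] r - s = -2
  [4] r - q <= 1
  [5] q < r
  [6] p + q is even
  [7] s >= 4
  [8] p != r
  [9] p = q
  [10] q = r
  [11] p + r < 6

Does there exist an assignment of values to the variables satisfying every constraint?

From constraints 9 and 10, p = q = r, so p = r. But constraint 8 says p ≠ r. Contradiction.

Unsatisfiable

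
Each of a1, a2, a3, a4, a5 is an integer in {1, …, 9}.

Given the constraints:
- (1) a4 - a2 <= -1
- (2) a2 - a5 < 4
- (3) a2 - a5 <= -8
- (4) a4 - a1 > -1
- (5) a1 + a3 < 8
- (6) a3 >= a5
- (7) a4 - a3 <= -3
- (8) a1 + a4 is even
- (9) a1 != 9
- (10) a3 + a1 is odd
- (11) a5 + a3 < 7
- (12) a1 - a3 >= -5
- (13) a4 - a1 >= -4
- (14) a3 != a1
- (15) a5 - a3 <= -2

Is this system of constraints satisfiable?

Constraints 1, 3, 12, 13, and 15 give a2 − a4 ≥ 1, a4 − a1 ≥ -4, a1 − a3 ≥ -5, a3 − a5 ≥ 2, a5 − a2 ≥ 8.
Adding all 5 inequalities: the left sides telescope to 0, and the right sides sum to 1 + (-4) + (-5) + 2 + 8 = 2. So 0 ≥ 2, which is false.

Unsatisfiable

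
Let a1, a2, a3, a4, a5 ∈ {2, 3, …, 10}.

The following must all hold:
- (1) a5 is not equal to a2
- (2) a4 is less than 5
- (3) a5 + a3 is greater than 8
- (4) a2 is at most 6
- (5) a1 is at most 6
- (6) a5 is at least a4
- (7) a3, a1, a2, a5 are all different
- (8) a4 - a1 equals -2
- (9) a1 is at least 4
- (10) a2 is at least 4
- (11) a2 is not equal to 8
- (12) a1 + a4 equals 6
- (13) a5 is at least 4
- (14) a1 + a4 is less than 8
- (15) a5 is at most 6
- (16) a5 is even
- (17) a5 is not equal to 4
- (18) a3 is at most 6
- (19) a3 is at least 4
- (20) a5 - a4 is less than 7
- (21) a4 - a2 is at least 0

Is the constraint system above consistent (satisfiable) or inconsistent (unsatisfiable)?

Unsatisfiable

Constraints 4, 5, 9, 10, 13, 15, 18, and 19 confine each of a3, a1, a2, a5 to the 3 values {4, …, 6}.
Constraint 7 requires all 4 of them to be distinct, but only 3 values are available — impossible by the pigeonhole principle.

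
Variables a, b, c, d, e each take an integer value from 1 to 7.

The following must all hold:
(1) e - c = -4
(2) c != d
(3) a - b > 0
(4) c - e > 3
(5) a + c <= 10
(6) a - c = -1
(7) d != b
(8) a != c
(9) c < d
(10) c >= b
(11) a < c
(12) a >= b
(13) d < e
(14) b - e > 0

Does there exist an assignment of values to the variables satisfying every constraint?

Unsatisfiable

Constraints 3, 9, 11, 13, and 14 give d < e, e < b, b < a, a < c, c < d. Chaining: d < e < b < a < c < d, which forces d < d — impossible.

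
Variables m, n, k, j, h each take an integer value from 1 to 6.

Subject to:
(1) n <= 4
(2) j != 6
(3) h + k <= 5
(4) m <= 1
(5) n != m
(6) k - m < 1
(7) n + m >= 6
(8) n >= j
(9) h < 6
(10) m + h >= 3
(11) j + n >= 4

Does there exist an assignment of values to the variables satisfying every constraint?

From constraint 1: n ≤ 4. From constraint 4: m ≤ 1. Hence n + m ≤ 5. But constraint 7 requires n + m ≥ 6, and 6 > 5. Contradiction.

Unsatisfiable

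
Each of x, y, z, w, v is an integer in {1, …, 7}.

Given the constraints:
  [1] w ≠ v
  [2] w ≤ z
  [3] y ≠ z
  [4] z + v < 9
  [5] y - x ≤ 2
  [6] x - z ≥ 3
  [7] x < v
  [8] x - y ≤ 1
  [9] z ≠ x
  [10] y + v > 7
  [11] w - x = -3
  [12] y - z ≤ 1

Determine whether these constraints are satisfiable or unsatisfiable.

Constraints 6, 8, and 12 give x − z ≥ 3, z − y ≥ -1, y − x ≥ -1.
Adding all 3 inequalities: the left sides telescope to 0, and the right sides sum to 3 + (-1) + (-1) = 1. So 0 ≥ 1, which is false.

Unsatisfiable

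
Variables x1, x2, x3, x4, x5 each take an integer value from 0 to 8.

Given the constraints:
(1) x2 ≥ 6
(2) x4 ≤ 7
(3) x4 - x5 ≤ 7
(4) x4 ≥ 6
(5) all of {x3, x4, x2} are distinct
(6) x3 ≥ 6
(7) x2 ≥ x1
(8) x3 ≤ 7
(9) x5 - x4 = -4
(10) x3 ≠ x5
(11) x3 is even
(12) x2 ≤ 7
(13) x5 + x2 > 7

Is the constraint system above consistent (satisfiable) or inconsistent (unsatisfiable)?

Constraints 1, 2, 4, 6, 8, and 12 confine each of x3, x4, x2 to the 2 values {6, 7}.
Constraint 5 requires all 3 of them to be distinct, but only 2 values are available — impossible by the pigeonhole principle.

Unsatisfiable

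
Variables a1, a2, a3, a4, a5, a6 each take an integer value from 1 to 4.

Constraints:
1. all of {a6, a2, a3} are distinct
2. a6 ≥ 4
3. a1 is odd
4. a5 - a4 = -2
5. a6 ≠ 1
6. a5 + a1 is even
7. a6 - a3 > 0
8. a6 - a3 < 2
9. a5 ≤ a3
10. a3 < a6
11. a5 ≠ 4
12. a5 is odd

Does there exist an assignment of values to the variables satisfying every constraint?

Satisfiable

Take a1 = 3, a2 = 1, a3 = 3, a4 = 3, a5 = 1, a6 = 4. Then constraint 4: a5 - a4 = -2; constraint 7: a6 - a3 = 1; constraint 8: a6 - a3 = 1, and every other listed constraint is also met.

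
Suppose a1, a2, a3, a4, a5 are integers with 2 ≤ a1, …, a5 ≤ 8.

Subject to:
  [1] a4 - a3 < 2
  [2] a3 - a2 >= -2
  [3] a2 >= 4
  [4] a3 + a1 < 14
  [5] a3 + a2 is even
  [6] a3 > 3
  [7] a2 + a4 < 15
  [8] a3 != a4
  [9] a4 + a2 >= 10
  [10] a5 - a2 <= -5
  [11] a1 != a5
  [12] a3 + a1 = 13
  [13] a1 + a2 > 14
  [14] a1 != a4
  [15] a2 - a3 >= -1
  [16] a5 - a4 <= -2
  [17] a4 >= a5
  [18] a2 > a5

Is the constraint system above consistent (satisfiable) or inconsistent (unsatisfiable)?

Satisfiable

Setting (a1, a2, a3, a4, a5) = (7, 8, 6, 5, 3) satisfies everything: constraint 1: a4 - a3 = -1; constraint 2: a3 - a2 = -2; constraint 4: a3 + a1 = 13, and the others follow.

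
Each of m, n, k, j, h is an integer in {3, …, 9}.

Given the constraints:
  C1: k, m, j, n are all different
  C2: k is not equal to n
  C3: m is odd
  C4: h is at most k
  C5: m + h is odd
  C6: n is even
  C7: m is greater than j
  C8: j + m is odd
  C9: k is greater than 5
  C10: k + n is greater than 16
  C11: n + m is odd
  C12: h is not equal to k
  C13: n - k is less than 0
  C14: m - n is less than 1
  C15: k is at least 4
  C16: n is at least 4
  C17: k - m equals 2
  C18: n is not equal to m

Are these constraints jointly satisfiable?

Setting (m, n, k, j, h) = (7, 8, 9, 4, 8) satisfies everything: constraint 10: k + n = 17; constraint 13: n - k = -1; constraint 14: m - n = -1, and the others follow.

Satisfiable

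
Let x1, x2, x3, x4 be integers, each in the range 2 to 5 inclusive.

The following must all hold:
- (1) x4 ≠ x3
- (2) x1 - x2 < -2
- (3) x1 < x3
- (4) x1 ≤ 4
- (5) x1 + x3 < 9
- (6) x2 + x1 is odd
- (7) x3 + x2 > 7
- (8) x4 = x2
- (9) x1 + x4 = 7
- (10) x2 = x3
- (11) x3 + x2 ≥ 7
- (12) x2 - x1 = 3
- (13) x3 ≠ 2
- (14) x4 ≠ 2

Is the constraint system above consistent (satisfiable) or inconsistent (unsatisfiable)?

Unsatisfiable

From constraints 8 and 10, x4 = x2 = x3, so x4 = x3. But constraint 1 says x4 ≠ x3. Contradiction.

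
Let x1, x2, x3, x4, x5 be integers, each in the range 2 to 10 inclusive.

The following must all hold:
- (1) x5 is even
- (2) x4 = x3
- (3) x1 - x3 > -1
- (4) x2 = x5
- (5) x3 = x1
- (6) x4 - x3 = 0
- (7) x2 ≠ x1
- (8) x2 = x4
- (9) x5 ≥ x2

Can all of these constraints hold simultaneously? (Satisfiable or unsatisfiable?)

From constraints 2, 5, and 8, x2 = x4 = x3 = x1, so x2 = x1. But constraint 7 says x2 ≠ x1. Contradiction.

Unsatisfiable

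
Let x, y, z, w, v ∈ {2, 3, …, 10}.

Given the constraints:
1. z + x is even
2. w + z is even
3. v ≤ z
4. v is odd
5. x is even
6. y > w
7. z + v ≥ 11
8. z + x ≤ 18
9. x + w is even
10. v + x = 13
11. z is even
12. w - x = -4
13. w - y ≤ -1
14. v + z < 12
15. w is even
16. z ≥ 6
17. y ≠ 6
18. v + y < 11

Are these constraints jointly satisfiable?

One satisfying assignment is x = 10, y = 7, z = 8, w = 6, v = 3.
For the less obvious constraints — constraint 7: z + v = 11; constraint 8: z + x = 18; constraint 10: v + x = 13 — and the others hold by inspection.

Satisfiable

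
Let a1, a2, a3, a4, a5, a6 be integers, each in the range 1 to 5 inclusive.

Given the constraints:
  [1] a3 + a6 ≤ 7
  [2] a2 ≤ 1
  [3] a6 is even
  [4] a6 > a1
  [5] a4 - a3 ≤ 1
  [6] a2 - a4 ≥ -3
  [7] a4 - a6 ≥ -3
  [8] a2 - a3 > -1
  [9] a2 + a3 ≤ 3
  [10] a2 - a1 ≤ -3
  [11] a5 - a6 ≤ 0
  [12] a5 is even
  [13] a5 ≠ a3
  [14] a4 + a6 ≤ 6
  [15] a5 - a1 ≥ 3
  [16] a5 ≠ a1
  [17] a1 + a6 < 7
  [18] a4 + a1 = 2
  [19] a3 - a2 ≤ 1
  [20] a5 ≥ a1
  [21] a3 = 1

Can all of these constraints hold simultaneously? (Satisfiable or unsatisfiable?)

Unsatisfiable

Constraints 5, 7, 10, 11, 15, and 19 give a1 − a2 ≥ 3, a2 − a3 ≥ -1, a3 − a4 ≥ -1, a4 − a6 ≥ -3, a6 − a5 ≥ 0, a5 − a1 ≥ 3.
Adding all 6 inequalities: the left sides telescope to 0, and the right sides sum to 3 + (-1) + (-1) + (-3) + 0 + 3 = 1. So 0 ≥ 1, which is false.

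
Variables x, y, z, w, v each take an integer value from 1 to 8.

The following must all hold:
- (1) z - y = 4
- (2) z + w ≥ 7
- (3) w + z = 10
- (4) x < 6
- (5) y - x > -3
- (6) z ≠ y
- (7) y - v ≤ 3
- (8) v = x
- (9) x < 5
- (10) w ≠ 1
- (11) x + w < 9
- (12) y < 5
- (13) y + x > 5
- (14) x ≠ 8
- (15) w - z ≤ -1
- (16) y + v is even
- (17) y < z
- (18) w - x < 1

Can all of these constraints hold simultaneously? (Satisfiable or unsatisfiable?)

One satisfying assignment is x = 3, y = 3, z = 7, w = 3, v = 3.
For the less obvious constraints — constraint 1: z - y = 4; constraint 2: z + w = 10 — and the others hold by inspection.

Satisfiable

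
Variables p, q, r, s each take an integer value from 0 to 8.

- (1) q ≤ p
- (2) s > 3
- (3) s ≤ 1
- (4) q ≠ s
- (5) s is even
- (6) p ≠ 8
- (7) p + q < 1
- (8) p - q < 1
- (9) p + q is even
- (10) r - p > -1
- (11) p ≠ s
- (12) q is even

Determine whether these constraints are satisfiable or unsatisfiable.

Unsatisfiable

From constraint 2: s ≥ 4. From constraint 3: s ≤ 1. But 1 < 4, so no value of s works.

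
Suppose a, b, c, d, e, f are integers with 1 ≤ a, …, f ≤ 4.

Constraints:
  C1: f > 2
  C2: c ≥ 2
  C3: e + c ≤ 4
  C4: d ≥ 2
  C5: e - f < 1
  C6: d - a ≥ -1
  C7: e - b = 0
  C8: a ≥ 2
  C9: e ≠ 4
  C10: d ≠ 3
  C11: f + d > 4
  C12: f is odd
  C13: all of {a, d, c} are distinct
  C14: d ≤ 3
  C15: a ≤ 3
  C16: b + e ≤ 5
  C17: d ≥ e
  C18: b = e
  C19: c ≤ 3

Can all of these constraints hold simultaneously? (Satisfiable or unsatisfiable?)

Unsatisfiable

Constraints 2, 4, 8, 14, 15, and 19 confine each of a, d, c to the 2 values {2, 3}.
Constraint 13 requires all 3 of them to be distinct, but only 2 values are available — impossible by the pigeonhole principle.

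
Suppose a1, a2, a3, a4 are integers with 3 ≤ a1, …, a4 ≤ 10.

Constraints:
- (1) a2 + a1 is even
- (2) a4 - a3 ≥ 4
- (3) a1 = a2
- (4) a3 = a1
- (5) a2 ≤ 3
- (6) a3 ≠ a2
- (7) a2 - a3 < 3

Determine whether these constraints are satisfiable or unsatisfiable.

Unsatisfiable

From constraints 3 and 4, a3 = a1 = a2, so a3 = a2. But constraint 6 says a3 ≠ a2. Contradiction.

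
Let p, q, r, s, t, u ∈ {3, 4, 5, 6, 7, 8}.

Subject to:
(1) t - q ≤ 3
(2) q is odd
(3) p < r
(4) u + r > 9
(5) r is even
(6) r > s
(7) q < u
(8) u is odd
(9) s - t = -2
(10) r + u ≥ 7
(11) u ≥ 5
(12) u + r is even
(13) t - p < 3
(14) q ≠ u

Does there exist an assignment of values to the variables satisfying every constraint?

Unsatisfiable

Constraint 8 makes u odd and constraint 5 makes r even, so u + r must be odd. Constraint 12 says u + r is even — contradiction.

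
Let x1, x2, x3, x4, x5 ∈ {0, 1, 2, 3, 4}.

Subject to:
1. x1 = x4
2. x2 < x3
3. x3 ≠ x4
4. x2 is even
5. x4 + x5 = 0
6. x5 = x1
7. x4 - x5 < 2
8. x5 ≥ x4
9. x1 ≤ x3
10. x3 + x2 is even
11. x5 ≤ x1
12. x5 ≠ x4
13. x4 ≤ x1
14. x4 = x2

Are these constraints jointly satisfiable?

Unsatisfiable

From constraints 1 and 6, x5 = x1 = x4, so x5 = x4. But constraint 12 says x5 ≠ x4. Contradiction.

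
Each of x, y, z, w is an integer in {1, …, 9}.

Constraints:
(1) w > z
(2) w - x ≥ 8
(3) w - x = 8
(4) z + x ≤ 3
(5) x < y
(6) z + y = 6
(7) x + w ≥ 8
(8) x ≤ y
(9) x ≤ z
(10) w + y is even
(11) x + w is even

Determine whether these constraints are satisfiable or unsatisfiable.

Satisfiable

The assignment x = 1, y = 5, z = 1, w = 9 works:
  constraint 2 holds since w - x = 8.
  constraint 3 holds since w - x = 8.
  constraint 4 holds since z + x = 2.
The rest check out directly.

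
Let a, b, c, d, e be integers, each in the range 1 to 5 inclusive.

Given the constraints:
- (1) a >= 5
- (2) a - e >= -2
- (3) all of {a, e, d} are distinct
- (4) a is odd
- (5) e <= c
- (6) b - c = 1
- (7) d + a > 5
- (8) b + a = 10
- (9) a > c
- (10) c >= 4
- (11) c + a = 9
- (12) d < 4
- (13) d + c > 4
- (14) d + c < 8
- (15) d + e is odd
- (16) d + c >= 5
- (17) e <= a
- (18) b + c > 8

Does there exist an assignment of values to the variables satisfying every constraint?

Try a = 5, b = 5, c = 4, d = 1, e = 4.
Check constraint 2: a - e = 1; constraint 6: b - c = 1. The remaining constraints are straightforward to verify.

Satisfiable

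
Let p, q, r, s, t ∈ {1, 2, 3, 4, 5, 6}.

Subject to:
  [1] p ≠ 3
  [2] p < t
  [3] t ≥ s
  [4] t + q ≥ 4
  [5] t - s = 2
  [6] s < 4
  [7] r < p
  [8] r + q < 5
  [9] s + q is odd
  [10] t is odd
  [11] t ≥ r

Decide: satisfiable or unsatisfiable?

Satisfiable

Take p = 2, q = 2, r = 1, s = 1, t = 3. Then constraint 4: t + q = 5; constraint 5: t - s = 2; constraint 8: r + q = 3, and every other listed constraint is also met.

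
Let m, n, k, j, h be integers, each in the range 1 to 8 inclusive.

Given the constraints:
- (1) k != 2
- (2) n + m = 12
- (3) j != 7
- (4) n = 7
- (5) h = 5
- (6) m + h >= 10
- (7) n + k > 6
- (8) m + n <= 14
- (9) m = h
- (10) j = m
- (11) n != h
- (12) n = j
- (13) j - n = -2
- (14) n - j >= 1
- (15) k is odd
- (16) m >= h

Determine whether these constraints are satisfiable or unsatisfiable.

Constraint 4 fixes n = 7 and constraint 5 fixes h = 5. Constraints 9, 10, and 12 give n = j = m = h, so n = h. But 7 ≠ 5 — contradiction.

Unsatisfiable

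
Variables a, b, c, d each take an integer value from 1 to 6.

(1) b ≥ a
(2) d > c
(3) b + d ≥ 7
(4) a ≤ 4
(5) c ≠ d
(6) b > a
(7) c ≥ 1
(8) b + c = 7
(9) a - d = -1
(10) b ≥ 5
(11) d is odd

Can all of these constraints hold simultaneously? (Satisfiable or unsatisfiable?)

The assignment a = 2, b = 5, c = 2, d = 3 works:
  constraint 3 holds since b + d = 8.
  constraint 8 holds since b + c = 7.
  constraint 9 holds since a - d = -1.
The rest check out directly.

Satisfiable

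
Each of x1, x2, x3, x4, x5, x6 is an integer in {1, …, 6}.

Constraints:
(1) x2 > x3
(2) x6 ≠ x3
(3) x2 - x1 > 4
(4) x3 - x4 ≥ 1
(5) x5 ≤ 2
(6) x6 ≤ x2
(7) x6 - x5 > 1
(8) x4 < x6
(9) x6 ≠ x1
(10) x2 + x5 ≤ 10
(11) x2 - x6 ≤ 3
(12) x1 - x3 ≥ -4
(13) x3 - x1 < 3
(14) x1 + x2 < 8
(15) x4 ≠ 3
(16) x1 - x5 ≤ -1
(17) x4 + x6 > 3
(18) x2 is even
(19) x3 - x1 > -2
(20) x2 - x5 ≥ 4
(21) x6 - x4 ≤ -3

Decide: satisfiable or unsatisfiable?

Constraints 4, 11, 12, 16, 20, and 21 give x5 − x1 ≥ 1, x1 − x3 ≥ -4, x3 − x4 ≥ 1, x4 − x6 ≥ 3, x6 − x2 ≥ -3, x2 − x5 ≥ 4.
Adding all 6 inequalities: the left sides telescope to 0, and the right sides sum to 1 + (-4) + 1 + 3 + (-3) + 4 = 2. So 0 ≥ 2, which is false.

Unsatisfiable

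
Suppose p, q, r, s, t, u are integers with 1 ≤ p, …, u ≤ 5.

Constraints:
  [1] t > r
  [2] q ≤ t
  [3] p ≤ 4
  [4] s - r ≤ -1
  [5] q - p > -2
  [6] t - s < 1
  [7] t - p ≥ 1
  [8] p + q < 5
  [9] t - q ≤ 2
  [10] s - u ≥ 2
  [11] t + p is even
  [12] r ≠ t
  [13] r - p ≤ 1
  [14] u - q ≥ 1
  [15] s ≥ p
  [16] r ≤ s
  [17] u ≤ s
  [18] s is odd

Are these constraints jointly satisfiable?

Constraints 4, 7, 9, 10, 13, and 14 give u − q ≥ 1, q − t ≥ -2, t − p ≥ 1, p − r ≥ -1, r − s ≥ 1, s − u ≥ 2.
Adding all 6 inequalities: the left sides telescope to 0, and the right sides sum to 1 + (-2) + 1 + (-1) + 1 + 2 = 2. So 0 ≥ 2, which is false.

Unsatisfiable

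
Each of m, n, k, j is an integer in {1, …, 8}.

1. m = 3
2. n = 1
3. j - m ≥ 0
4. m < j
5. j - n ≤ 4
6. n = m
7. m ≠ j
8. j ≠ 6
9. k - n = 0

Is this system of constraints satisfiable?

Constraint 2 fixes n = 1 and constraint 1 fixes m = 3, but constraint 6 requires n = m. Since 1 ≠ 3, contradiction.

Unsatisfiable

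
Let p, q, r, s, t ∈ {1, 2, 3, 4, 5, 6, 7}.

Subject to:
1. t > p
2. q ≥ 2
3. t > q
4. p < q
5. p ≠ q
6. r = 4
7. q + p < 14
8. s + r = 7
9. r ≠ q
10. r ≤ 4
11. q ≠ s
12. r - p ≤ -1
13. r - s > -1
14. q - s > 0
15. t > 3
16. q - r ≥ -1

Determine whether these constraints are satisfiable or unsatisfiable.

Satisfiable

Setting (p, q, r, s, t) = (5, 6, 4, 3, 7) satisfies everything: constraint 7: q + p = 11; constraint 8: s + r = 7; constraint 12: r - p = -1, and the others follow.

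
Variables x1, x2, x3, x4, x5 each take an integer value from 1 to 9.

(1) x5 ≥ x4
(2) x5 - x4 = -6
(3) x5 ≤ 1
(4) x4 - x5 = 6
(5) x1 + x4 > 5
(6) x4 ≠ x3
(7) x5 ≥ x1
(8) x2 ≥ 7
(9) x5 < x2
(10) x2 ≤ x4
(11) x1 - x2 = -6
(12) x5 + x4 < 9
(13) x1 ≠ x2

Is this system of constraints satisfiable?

From constraints 8 and 10: x4 ≥ x2 and x2 ≥ 7, so x4 ≥ 7. From constraints 1 and 3: x4 ≤ x5 and x5 ≤ 1, so x4 ≤ 1. But 1 < 7, so no value of x4 works.

Unsatisfiable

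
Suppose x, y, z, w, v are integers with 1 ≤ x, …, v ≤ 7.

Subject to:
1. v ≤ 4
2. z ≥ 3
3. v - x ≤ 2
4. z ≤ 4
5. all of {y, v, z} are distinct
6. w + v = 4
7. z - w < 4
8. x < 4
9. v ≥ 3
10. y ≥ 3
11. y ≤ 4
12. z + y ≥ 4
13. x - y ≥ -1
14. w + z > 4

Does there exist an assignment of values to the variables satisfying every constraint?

Constraints 1, 2, 4, 9, 10, and 11 confine each of y, v, z to the 2 values {3, 4}.
Constraint 5 requires all 3 of them to be distinct, but only 2 values are available — impossible by the pigeonhole principle.

Unsatisfiable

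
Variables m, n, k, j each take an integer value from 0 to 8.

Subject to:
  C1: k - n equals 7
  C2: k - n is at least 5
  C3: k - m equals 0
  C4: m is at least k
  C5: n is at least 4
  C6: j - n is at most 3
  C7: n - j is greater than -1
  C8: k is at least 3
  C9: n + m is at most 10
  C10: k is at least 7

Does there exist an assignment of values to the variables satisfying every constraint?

From constraint 5: n ≥ 4. From constraints 4 and 10: m ≥ k ≥ 7. Hence n + m ≥ 11. But constraint 9 requires n + m ≤ 10, and 10 < 11. Contradiction.

Unsatisfiable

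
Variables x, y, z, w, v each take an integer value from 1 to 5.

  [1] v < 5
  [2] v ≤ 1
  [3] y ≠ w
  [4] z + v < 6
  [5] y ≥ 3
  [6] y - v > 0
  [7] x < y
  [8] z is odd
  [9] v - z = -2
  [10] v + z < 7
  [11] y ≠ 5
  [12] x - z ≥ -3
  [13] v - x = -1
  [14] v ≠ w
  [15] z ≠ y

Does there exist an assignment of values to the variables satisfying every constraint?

One satisfying assignment is x = 2, y = 4, z = 3, w = 2, v = 1.
For the less obvious constraints — constraint 4: z + v = 4; constraint 6: y - v = 3 — and the others hold by inspection.

Satisfiable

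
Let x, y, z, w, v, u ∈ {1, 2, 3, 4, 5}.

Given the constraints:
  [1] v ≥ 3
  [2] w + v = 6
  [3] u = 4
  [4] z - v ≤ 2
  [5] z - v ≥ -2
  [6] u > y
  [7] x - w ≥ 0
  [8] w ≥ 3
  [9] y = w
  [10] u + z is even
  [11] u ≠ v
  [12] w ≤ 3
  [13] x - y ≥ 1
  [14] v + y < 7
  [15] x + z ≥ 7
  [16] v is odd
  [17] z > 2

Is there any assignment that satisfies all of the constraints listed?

Satisfiable

Setting (x, y, z, w, v, u) = (5, 3, 4, 3, 3, 4) satisfies everything: constraint 2: w + v = 6; constraint 4: z - v = 1, and the others follow.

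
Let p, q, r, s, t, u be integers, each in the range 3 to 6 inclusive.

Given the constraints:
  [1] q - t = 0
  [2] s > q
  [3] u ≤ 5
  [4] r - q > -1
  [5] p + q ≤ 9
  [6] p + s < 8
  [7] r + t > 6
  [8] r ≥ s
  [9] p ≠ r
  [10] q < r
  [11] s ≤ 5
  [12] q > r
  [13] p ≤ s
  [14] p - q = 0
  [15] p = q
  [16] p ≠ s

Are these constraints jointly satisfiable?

Unsatisfiable

Constraints 2, 8, and 12 give s ≤ r, r < q, q < s. Chaining: s ≤ r < q < s, which forces s < s — impossible.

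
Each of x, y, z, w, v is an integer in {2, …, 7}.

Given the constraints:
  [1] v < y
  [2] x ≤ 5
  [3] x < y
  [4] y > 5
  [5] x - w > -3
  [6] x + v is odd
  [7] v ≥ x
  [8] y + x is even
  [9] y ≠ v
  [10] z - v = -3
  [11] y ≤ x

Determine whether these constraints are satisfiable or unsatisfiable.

Unsatisfiable

From constraint 4: y ≥ 6. From constraints 2 and 11: y ≤ x and x ≤ 5, so y ≤ 5. But 5 < 6, so no value of y works.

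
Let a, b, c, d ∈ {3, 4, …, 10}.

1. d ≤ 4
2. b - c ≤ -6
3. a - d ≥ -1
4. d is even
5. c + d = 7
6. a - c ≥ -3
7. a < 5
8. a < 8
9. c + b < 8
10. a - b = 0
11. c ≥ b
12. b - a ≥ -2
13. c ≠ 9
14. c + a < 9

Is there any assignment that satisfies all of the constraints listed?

Constraints 2, 6, and 12 give a − c ≥ -3, c − b ≥ 6, b − a ≥ -2.
Adding all 3 inequalities: the left sides telescope to 0, and the right sides sum to (-3) + 6 + (-2) = 1. So 0 ≥ 1, which is false.

Unsatisfiable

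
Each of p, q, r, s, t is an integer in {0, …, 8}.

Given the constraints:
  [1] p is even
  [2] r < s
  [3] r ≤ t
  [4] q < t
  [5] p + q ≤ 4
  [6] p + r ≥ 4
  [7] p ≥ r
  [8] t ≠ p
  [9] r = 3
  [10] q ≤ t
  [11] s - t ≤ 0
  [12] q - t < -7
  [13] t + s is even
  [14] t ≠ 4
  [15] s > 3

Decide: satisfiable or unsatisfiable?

Satisfiable

Setting (p, q, r, s, t) = (4, 0, 3, 8, 8) satisfies everything: constraint 5: p + q = 4; constraint 6: p + r = 7; constraint 11: s - t = 0, and the others follow.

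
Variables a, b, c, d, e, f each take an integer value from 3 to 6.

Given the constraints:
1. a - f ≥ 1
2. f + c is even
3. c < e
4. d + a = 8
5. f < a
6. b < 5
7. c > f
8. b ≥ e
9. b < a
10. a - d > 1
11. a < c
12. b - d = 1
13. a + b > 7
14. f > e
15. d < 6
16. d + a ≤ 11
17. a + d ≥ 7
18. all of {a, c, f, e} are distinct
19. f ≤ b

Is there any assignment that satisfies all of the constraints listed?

Unsatisfiable

Constraints 3, 5, 11, and 14 give e < f, f < a, a < c, c < e. Chaining: e < f < a < c < e, which forces e < e — impossible.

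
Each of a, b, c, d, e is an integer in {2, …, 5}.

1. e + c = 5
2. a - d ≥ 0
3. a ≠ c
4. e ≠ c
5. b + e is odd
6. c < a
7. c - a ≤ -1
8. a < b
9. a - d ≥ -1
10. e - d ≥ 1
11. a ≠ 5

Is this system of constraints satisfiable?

Satisfiable

One satisfying assignment is a = 3, b = 4, c = 2, d = 2, e = 3.
For the less obvious constraints — constraint 1: e + c = 5; constraint 2: a - d = 1; constraint 7: c - a = -1 — and the others hold by inspection.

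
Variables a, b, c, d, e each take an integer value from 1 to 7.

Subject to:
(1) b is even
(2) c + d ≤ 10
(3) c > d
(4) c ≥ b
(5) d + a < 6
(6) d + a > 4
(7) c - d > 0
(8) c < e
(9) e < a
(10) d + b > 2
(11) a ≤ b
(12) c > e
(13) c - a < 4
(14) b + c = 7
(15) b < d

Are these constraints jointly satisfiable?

Unsatisfiable

Constraints 7, 8, 9, 11, and 15 give e < a, a ≤ b, b < d, d < c, c < e. Chaining: e < a ≤ b < d < c < e, which forces e < e — impossible.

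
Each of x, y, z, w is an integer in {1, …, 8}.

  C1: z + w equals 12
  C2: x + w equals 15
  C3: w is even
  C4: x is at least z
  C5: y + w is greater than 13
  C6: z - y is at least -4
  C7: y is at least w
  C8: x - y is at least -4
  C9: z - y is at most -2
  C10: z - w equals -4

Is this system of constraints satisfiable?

Satisfiable

Take x = 7, y = 8, z = 4, w = 8. Then constraint 1: z + w = 12; constraint 2: x + w = 15; constraint 5: y + w = 16, and every other listed constraint is also met.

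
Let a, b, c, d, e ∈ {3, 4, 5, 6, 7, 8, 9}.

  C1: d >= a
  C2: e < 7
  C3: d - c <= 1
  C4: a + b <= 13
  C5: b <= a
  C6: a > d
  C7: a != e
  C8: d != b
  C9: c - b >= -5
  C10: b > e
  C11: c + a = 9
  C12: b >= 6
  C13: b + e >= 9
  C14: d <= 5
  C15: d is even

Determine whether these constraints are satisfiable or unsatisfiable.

Unsatisfiable

From constraints 5 and 12: a ≥ b and b ≥ 6, so a ≥ 6. From constraints 1 and 14: a ≤ d and d ≤ 5, so a ≤ 5. But 5 < 6, so no value of a works.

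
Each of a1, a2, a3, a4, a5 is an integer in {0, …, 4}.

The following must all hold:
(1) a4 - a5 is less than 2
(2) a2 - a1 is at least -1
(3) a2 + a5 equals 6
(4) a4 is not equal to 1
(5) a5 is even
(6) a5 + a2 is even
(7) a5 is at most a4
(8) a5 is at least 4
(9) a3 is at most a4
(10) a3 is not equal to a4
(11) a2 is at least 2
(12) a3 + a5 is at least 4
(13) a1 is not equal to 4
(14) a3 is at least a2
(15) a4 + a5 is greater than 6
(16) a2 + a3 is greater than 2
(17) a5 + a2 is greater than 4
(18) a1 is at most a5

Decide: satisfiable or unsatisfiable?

One satisfying assignment is a1 = 2, a2 = 2, a3 = 3, a4 = 4, a5 = 4.
For the less obvious constraints — constraint 1: a4 - a5 = 0; constraint 2: a2 - a1 = 0 — and the others hold by inspection.

Satisfiable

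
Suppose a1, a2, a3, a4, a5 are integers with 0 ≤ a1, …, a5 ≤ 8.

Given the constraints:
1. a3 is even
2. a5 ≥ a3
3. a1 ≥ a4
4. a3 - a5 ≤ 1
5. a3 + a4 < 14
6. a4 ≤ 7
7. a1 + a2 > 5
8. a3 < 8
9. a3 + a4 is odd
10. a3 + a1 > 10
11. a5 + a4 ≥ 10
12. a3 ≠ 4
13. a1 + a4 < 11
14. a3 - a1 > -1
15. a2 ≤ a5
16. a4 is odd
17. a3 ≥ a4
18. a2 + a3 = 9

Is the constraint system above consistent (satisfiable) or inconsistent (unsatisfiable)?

One satisfying assignment is a1 = 5, a2 = 3, a3 = 6, a4 = 5, a5 = 7.
For the less obvious constraints — constraint 4: a3 - a5 = -1; constraint 5: a3 + a4 = 11 — and the others hold by inspection.

Satisfiable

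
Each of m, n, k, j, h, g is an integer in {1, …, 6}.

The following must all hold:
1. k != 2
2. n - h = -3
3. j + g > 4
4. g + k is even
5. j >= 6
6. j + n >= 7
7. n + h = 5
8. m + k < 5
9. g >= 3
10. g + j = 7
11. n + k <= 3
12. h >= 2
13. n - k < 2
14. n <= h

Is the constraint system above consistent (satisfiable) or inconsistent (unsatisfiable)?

From constraint 9: g ≥ 3. From constraint 5: j ≥ 6. Hence g + j ≥ 9. But constraint 10 requires g + j = 7, and 7 < 9. Contradiction.

Unsatisfiable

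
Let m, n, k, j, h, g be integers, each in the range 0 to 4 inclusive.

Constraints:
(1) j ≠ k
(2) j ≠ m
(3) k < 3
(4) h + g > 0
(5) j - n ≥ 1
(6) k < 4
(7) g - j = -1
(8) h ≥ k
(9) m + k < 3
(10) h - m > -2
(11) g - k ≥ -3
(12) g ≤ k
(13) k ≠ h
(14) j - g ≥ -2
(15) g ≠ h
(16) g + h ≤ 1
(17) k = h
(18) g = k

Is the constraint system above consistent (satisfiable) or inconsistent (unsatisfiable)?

From constraints 17 and 18, g = k = h, so g = h. But constraint 15 says g ≠ h. Contradiction.

Unsatisfiable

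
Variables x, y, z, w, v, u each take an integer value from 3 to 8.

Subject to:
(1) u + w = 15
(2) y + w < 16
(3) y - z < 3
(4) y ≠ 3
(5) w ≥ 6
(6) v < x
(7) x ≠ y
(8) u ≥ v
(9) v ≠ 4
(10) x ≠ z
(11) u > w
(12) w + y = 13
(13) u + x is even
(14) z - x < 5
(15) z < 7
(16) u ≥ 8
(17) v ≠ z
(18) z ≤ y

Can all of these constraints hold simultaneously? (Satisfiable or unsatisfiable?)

Satisfiable

The assignment x = 4, y = 6, z = 6, w = 7, v = 3, u = 8 works:
  constraint 1 holds since u + w = 15.
  constraint 2 holds since y + w = 13.
  constraint 3 holds since y - z = 0.
The rest check out directly.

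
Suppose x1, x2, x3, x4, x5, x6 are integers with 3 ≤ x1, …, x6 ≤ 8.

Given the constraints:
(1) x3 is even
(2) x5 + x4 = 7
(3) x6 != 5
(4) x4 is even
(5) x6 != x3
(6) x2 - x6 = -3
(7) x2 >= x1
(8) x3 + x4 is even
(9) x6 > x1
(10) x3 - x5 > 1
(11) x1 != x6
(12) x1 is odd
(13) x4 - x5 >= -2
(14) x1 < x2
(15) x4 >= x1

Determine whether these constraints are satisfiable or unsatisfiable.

Satisfiable

Try x1 = 3, x2 = 5, x3 = 6, x4 = 4, x5 = 3, x6 = 8.
Check constraint 2: x5 + x4 = 7; constraint 6: x2 - x6 = -3; constraint 10: x3 - x5 = 3. The remaining constraints are straightforward to verify.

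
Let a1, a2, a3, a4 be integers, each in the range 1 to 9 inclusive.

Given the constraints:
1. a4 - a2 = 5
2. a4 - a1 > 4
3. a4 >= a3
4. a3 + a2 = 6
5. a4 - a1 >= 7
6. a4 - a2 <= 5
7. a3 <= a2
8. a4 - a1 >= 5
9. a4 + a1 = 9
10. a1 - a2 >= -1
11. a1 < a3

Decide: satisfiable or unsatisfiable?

Unsatisfiable

Constraints 5, 6, and 10 give a4 − a1 ≥ 7, a1 − a2 ≥ -1, a2 − a4 ≥ -5.
Adding all 3 inequalities: the left sides telescope to 0, and the right sides sum to 7 + (-1) + (-5) = 1. So 0 ≥ 1, which is false.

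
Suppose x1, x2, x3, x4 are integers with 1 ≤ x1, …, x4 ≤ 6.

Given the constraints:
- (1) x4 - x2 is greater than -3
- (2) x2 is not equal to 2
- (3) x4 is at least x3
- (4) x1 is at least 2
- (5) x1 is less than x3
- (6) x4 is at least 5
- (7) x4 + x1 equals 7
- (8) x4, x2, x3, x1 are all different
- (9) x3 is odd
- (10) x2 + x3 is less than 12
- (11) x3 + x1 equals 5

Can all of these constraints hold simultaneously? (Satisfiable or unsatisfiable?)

Satisfiable

Try x1 = 2, x2 = 6, x3 = 3, x4 = 5.
Check constraint 1: x4 - x2 = -1; constraint 7: x4 + x1 = 7. The remaining constraints are straightforward to verify.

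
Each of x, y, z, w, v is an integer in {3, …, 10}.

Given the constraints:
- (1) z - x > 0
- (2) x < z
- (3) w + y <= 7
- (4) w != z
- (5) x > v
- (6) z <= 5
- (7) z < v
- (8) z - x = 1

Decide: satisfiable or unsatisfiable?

Unsatisfiable

Constraints 2, 5, and 7 give v < x, x < z, z < v. Chaining: v < x < z < v, which forces v < v — impossible.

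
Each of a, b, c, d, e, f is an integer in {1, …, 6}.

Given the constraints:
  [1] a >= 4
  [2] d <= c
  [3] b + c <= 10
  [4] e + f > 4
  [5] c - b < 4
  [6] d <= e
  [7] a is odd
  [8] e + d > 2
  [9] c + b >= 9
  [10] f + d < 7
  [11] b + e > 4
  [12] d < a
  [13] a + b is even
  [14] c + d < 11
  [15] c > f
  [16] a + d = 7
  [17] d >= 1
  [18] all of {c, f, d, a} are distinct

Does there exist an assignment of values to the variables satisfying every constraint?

One satisfying assignment is a = 5, b = 3, c = 6, d = 2, e = 3, f = 3.
For the less obvious constraints — constraint 3: b + c = 9; constraint 4: e + f = 6; constraint 5: c - b = 3 — and the others hold by inspection.

Satisfiable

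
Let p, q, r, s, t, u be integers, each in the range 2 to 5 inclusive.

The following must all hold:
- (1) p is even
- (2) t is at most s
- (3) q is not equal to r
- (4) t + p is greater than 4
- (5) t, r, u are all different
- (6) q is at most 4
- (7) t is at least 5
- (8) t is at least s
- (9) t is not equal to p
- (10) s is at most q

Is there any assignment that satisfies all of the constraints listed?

From constraints 2 and 7: s ≥ t and t ≥ 5, so s ≥ 5. From constraints 6 and 10: s ≤ q and q ≤ 4, so s ≤ 4. But 4 < 5, so no value of s works.

Unsatisfiable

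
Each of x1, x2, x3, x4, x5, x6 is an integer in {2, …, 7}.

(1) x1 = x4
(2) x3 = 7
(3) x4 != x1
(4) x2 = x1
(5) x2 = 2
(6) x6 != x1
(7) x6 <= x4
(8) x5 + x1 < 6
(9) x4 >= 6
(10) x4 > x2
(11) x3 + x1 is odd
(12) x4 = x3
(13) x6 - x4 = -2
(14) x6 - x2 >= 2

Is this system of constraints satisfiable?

Unsatisfiable

Constraint 5 fixes x2 = 2 and constraint 2 fixes x3 = 7. Constraints 1, 4, and 12 give x2 = x1 = x4 = x3, so x2 = x3. But 2 ≠ 7 — contradiction.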